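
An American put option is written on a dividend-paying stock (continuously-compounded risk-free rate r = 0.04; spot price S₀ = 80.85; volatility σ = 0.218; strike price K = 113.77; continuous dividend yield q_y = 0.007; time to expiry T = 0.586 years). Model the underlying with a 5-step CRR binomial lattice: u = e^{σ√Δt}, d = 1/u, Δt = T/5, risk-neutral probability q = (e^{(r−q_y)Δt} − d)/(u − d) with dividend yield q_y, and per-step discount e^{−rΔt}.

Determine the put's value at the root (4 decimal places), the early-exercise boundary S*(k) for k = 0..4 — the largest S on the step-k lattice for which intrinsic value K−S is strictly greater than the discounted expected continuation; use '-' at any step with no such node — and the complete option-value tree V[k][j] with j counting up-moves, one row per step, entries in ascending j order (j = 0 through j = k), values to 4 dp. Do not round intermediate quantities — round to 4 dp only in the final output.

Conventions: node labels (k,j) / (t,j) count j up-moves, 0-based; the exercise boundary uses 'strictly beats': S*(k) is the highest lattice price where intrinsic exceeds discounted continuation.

price = 32.9200
boundary = 80.8500 87.1148 93.8650 87.1148 93.8650
tree:
32.9200
38.7343 26.6552
44.1304 32.9200 19.9050
49.1385 38.7343 26.6552 12.8893
53.7864 44.1304 32.9200 19.9050 6.1947
58.1001 49.1385 38.7343 26.6552 12.6317 0.0000

params: Δt=0.11720 u=1.07749 d=0.92809 q=0.50729 e^(-rΔt)=0.99532
t_5 payoffs: 58.1001 49.1385 38.7343 26.6552 12.6317 0.0000
t_4: node(4,0) S=59.9836 payoff=53.7864 vs cont=53.3035 → 53.7864 [stop]  node(4,1) S=69.6396 payoff=44.1304 vs cont=43.6554 → 44.1304 [stop]  node(4,2) S=80.8500 payoff=32.9200 vs cont=32.4542 → 32.9200 [stop]  node(4,3) S=93.8650 payoff=19.9050 vs cont=19.4498 → 19.9050 [stop]  node(4,4) S=108.9752 payoff=4.7948 vs cont=6.1947 → 6.1947 [wait]  ⇒ S*(4)=93.8650
t_3: node(3,0) S=64.6315 payoff=49.1385 vs cont=48.6594 → 49.1385 [stop]  node(3,1) S=75.0357 payoff=38.7343 vs cont=38.2637 → 38.7343 [stop]  node(3,2) S=87.1148 payoff=26.6552 vs cont=26.1945 → 26.6552 [stop]  node(3,3) S=101.1383 payoff=12.6317 vs cont=12.8893 → 12.8893 [wait]  ⇒ S*(3)=87.1148
t_2: node(2,0) S=69.6396 payoff=44.1304 vs cont=43.6554 → 44.1304 [stop]  node(2,1) S=80.8500 payoff=32.9200 vs cont=32.4542 → 32.9200 [stop]  node(2,2) S=93.8650 payoff=19.9050 vs cont=19.5799 → 19.9050 [stop]  ⇒ S*(2)=93.8650
t_1: node(1,0) S=75.0357 payoff=38.7343 vs cont=38.2637 → 38.7343 [stop]  node(1,1) S=87.1148 payoff=26.6552 vs cont=26.1945 → 26.6552 [stop]  ⇒ S*(1)=87.1148
t_0: node(0,0) S=80.8500 payoff=32.9200 vs cont=32.4542 → 32.9200 [stop]  ⇒ S*(0)=80.8500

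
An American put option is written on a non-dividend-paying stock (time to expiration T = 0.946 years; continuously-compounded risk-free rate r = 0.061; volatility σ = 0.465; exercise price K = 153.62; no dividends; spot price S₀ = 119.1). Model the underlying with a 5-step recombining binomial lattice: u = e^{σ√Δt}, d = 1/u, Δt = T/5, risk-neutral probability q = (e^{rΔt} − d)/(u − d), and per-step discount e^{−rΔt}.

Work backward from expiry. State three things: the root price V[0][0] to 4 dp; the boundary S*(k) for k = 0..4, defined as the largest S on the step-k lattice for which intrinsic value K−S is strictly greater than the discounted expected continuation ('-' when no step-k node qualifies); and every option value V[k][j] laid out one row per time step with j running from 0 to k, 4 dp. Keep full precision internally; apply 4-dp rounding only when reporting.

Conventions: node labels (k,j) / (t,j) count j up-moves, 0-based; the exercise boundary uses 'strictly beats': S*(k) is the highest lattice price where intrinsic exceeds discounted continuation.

params: Δt=0.18920 u=1.22417 d=0.81688 q=0.47811 e^(-rΔt)=0.98853
t_5 payoffs: 110.2982 88.6985 56.3295 7.8216 0.0000 0.0000
t_4: node(4,0) S=53.0331 payoff=100.5869 vs cont=98.8241 → 100.5869 [stop]  node(4,1) S=79.4748 payoff=74.1452 vs cont=72.3824 → 74.1452 [stop]  node(4,2) S=119.1000 payoff=34.5200 vs cont=32.7572 → 34.5200 [stop]  node(4,3) S=178.4818 payoff=0.0000 vs cont=4.0352 → 4.0352 [wait]  node(4,4) S=267.4707 payoff=0.0000 vs cont=0.0000 → 0.0000 [wait]  ⇒ S*(4)=119.1000
t_3: node(3,0) S=64.9215 payoff=88.6985 vs cont=86.9358 → 88.6985 [stop]  node(3,1) S=97.2905 payoff=56.3295 vs cont=54.5667 → 56.3295 [stop]  node(3,2) S=145.7984 payoff=7.8216 vs cont=19.7161 → 19.7161 [wait]  node(3,3) S=218.4918 payoff=0.0000 vs cont=2.0818 → 2.0818 [wait]  ⇒ S*(3)=97.2905
t_2: node(2,0) S=79.4748 payoff=74.1452 vs cont=72.3824 → 74.1452 [stop]  node(2,1) S=119.1000 payoff=34.5200 vs cont=38.3789 → 38.3789 [wait]  node(2,2) S=178.4818 payoff=0.0000 vs cont=11.1555 → 11.1555 [wait]  ⇒ S*(2)=79.4748
t_1: node(1,0) S=97.2905 payoff=56.3295 vs cont=56.3905 → 56.3905 [wait]  node(1,1) S=145.7984 payoff=7.8216 vs cont=25.0721 → 25.0721 [wait]  ⇒ S*(1)=-
t_0: node(0,0) S=119.1000 payoff=34.5200 vs cont=40.9417 → 40.9417 [wait]  ⇒ S*(0)=-

price = 40.9417
boundary = - - 79.4748 97.2905 119.1000
tree:
40.9417
56.3905 25.0721
74.1452 38.3789 11.1555
88.6985 56.3295 19.7161 2.0818
100.5869 74.1452 34.5200 4.0352 0.0000
110.2982 88.6985 56.3295 7.8216 0.0000 0.0000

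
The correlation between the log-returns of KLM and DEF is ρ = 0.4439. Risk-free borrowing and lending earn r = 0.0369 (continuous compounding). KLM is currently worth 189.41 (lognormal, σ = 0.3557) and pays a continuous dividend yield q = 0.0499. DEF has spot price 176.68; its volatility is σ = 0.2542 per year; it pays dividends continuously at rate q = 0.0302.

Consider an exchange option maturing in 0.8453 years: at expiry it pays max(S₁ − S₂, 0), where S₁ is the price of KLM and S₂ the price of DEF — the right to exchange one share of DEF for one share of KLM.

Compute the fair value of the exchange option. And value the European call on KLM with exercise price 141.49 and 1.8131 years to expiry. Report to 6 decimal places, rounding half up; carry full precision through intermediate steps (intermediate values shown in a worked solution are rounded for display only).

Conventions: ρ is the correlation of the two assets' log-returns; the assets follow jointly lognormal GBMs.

exchange price = 26.519367
price(KLM call K=141.49) = 53.540160

σ_eff = √(σ₁² + σ₂² − 2ρσ₁σ₂) = √(0.3557² + 0.2542² − 2·0.4439·0.3557·0.2542) = 0.332966
d₁ = (ln(S₁/S₂) + (q₂ − q₁ + σ_eff²/2)T) / (σ_eff√T) = (ln(189.41/176.68) + (0.0302 − 0.0499 + 0.055433)·0.8453) / 0.306129 = 0.325937
d₂ = d₁ − σ_eff√T = 0.325937 − 0.306129 = 0.019808
N(d₁) = 0.627764,  N(d₂) = 0.507902
V = S₁·e^{−q₁T}·N(d₁) − S₂·e^{−q₂T}·N(d₂) = 113.993643 − 87.474276 = 26.519367
[vanilla: KLM call K=141.49]
σ√T = 0.3557·√1.8131 = 0.478955
d₁ = (ln(S/K) + (r−q+σ²/2)T) / (σ√T) = (ln(189.41/141.49) + (0.0369−0.0499+0.3557²/2)·1.8131) / 0.478955 = (0.291685 + 0.091129) / 0.478955 = 0.799268
d₂ = d₁ − σ√T = 0.799268 − 0.478955 = 0.320313
e^{−rT} = 0.935286
e^{−qT} = 0.913498
N(d₁) = 0.787933,  N(d₂) = 0.625635
price = S·e^{−qT}·N(d₁) − K·e^{−rT}·N(d₂) = 136.332607 − 82.792447 = 53.540160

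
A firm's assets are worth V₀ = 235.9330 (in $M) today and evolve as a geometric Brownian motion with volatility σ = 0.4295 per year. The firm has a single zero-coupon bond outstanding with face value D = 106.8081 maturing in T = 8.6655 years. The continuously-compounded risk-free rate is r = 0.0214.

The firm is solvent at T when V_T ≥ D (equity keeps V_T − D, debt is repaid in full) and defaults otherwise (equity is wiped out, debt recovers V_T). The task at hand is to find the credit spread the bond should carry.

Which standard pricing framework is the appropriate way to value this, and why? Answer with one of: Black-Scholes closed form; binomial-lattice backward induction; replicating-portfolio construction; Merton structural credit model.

Key observation: the question is about default risk generated by asset-value dynamics against a debt face of 106.8081 — the structural framework prices exactly that.

framework: Merton structural credit model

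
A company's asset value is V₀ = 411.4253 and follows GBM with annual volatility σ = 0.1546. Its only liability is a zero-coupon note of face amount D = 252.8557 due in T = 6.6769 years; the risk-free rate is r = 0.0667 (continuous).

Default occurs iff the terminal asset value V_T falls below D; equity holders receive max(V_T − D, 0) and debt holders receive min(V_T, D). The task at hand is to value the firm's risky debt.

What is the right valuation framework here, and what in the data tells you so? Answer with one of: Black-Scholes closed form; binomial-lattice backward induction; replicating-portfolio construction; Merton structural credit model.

framework: Merton structural credit model

Key observation: the asked-for credit quantity lives on the firm's capital structure — asset value, asset volatility, debt face 252.8557 — which is the structural model's domain.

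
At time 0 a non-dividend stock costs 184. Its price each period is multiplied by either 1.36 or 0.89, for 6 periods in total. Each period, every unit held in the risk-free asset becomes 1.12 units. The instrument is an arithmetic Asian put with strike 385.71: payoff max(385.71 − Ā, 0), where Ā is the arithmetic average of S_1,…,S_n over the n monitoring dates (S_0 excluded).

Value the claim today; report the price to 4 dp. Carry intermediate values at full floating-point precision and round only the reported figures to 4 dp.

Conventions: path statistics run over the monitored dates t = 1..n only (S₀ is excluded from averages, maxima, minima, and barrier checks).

price = 60.0489

Under the martingale measure an up-move has probability p* = 0.4894; value the claim as the probability-weighted average of per-path payoffs, discounted 6 periods at R = 1.12.
Enumerate all 2^6 = 64 price paths (U = up ×1.36, D = down ×0.89); each path with k up-moves has probability p*^k·(1−p*)^(6−k).
DDDDDD: Ā=124.8096, payoff=260.9004, prob=0.017729
UDDDDD: Ā=190.7203, payoff=194.9897, prob=0.016990
DUDDDD: Ā=176.3070, payoff=209.4030, prob=0.016990
UUDDDD: Ā=269.4129, payoff=116.2971, prob=0.016282
DDUDDD: Ā=163.4791, payoff=222.2309, prob=0.016990
UDUDDD: Ā=249.8108, payoff=135.8992, prob=0.016282
DUUDDD: Ā=235.3974, payoff=150.3126, prob=0.016282
UUUDDD: Ā=359.7084, payoff=26.0016, prob=0.015604
DDDUDD: Ā=152.0623, payoff=233.6477, prob=0.016990
UDDUDD: Ā=232.3649, payoff=153.3451, prob=0.016282
DUDUDD: Ā=217.9515, payoff=167.7585, prob=0.016282
UUDUDD: Ā=333.0495, payoff=52.6605, prob=0.015604
DDUUDD: Ā=205.1237, payoff=180.5863, prob=0.016282
UDUUDD: Ā=313.4474, payoff=72.2626, prob=0.015604
DUUUDD: Ā=299.0341, payoff=86.6759, prob=0.015604
UUUUDD: Ā=456.9509, payoff=0.0000, prob=0.014954
DDDDUD: Ā=141.9014, payoff=243.8086, prob=0.016990
UDDDUD: Ā=216.8380, payoff=168.8720, prob=0.016282
DUDDUD: Ā=202.4247, payoff=183.2853, prob=0.016282
UUDDUD: Ā=309.3231, payoff=76.3869, prob=0.015604
DDUDUD: Ā=189.5968, payoff=196.1132, prob=0.016282
UDUDUD: Ā=289.7210, payoff=95.9890, prob=0.015604
DUUDUD: Ā=275.3076, payoff=110.4024, prob=0.015604
UUUDUD: Ā=420.6948, payoff=0.0000, prob=0.014954
DDDUUD: Ā=178.1800, payoff=207.5300, prob=0.016282
UDDUUD: Ā=272.2751, payoff=113.4349, prob=0.015604
DUDUUD: Ā=257.8618, payoff=127.8482, prob=0.015604
UUDUUD: Ā=394.0359, payoff=0.0000, prob=0.014954
DDUUUD: Ā=245.0339, payoff=140.6761, prob=0.015604
UDUUUD: Ā=374.4338, payoff=11.2762, prob=0.014954
DUUUUD: Ā=360.0205, payoff=25.6895, prob=0.014954
UUUUUD: Ā=550.1436, payoff=0.0000, prob=0.014331
DDDDDU: Ā=132.8581, payoff=252.8519, prob=0.016990
UDDDDU: Ā=203.0191, payoff=182.6909, prob=0.016282
DUDDDU: Ā=188.6058, payoff=197.1042, prob=0.016282
UUDDDU: Ā=288.2066, payoff=97.5034, prob=0.015604
DDUDDU: Ā=175.7779, payoff=209.9321, prob=0.016282
UDUDDU: Ā=268.6045, payoff=117.1055, prob=0.015604
DUUDDU: Ā=254.1911, payoff=131.5189, prob=0.015604
UUUDDU: Ā=388.4269, payoff=0.0000, prob=0.014954
DDDUDU: Ā=164.3611, payoff=221.3489, prob=0.016282
UDDUDU: Ā=251.1586, payoff=134.5514, prob=0.015604
DUDUDU: Ā=236.7452, payoff=148.9648, prob=0.015604
UUDUDU: Ā=361.7680, payoff=23.9420, prob=0.014954
DDUUDU: Ā=223.9174, payoff=161.7926, prob=0.015604
UDUUDU: Ā=342.1659, payoff=43.5441, prob=0.014954
DUUUDU: Ā=327.7525, payoff=57.9575, prob=0.014954
UUUUDU: Ā=500.8353, payoff=0.0000, prob=0.014331
DDDDUU: Ā=154.2002, payoff=231.5098, prob=0.016282
UDDDUU: Ā=235.6317, payoff=150.0783, prob=0.015604
DUDDUU: Ā=221.2184, payoff=164.4916, prob=0.015604
UUDDUU: Ā=338.0416, payoff=47.6684, prob=0.014954
DDUDUU: Ā=208.3905, payoff=177.3195, prob=0.015604
UDUDUU: Ā=318.4394, payoff=67.2706, prob=0.014954
DUUDUU: Ā=304.0261, payoff=81.6839, prob=0.014954
UUUDUU: Ā=464.5792, payoff=0.0000, prob=0.014331
DDDUUU: Ā=196.9737, payoff=188.7363, prob=0.015604
UDDUUU: Ā=300.9935, payoff=84.7165, prob=0.014954
DUDUUU: Ā=286.5802, payoff=99.1298, prob=0.014954
UUDUUU: Ā=437.9203, payoff=0.0000, prob=0.014331
DDUUUU: Ā=273.7523, payoff=111.9577, prob=0.014954
UDUUUU: Ā=418.3182, payoff=0.0000, prob=0.014331
DUUUUU: Ā=403.9049, payoff=0.0000, prob=0.014331
UUUUUU: Ā=617.2029, payoff=0.0000, prob=0.013733
Price = Σ prob·payoff / R^6 = 118.525815 / 1.973823 = 60.0489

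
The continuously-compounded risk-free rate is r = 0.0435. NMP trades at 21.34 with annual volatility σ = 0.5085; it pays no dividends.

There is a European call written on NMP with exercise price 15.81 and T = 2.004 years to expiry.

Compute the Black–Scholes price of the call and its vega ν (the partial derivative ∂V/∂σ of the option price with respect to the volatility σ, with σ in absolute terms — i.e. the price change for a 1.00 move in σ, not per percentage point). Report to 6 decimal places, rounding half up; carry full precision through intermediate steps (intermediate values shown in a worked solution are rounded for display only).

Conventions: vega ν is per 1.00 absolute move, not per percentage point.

σ√T = 0.5085·√2.004 = 0.719846
d₁ = (ln(S/K) + (r+σ²/2)T) / (σ√T) = (ln(21.34/15.81) + (0.0435+0.5085²/2)·2.004) / 0.719846 = (0.299941 + 0.346263) / 0.719846 = 0.897697
d₂ = d₁ − σ√T = 0.897697 − 0.719846 = 0.177851
e^{−rT} = 0.916518
N(d₁) = 0.815326,  N(d₂) = 0.570580
Call price V = S·N(d₁) − K·e^{−rT}·N(d₂) = 17.399067 − 8.267785 = 9.131282
φ(d₁) = (1/√(2π))·e^{−d₁²/2} = 0.266637
ν = S·φ(d₁)·√T = 8.054954

price = 9.131282
ν = 8.054954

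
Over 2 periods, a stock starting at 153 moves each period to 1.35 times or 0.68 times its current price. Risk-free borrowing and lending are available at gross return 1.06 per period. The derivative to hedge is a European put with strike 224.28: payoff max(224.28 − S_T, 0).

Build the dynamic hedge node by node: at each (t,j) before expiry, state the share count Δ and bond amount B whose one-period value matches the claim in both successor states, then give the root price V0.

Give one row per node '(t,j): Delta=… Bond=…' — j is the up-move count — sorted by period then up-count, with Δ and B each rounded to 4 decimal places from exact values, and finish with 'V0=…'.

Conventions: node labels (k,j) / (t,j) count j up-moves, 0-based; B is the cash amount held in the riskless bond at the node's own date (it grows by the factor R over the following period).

Arbitrage-free pricing uses the up-move probability p* = (R−d)/(u−d) = 0.5672, discounting each step at R = 1.06.
At maturity the claim pays: V(2,0)=153.5328, V(2,1)=83.8260, V(2,2)=0.0000
(1,0): S=104.0400. Δ = (V_up−V_dn)/(S_up−S_dn) = (83.8260−153.5328)/(140.4540−70.7472) = -1.0000. V = [p*·83.8260 + (1−p*)·153.5328]/1.06 = 107.5449. B = V − Δ·S = 211.5849.
(1,1): S=206.5500. Δ = (V_up−V_dn)/(S_up−S_dn) = (0.0000−83.8260)/(278.8425−140.4540) = -0.6057. V = [p*·0.0000 + (1−p*)·83.8260]/1.06 = 34.2291. B = V − Δ·S = 159.3426.
(0,0): S=153.0000. Δ = (V_up−V_dn)/(S_up−S_dn) = (34.2291−107.5449)/(206.5500−104.0400) = -0.7152. V = [p*·34.2291 + (1−p*)·107.5449]/1.06 = 62.2291. B = V − Δ·S = 171.6556.
Verification: the root portfolio costs Δ(0,0)·S0 + B(0,0) = 62.2291, matching V0.

(0,0): Delta=-0.7152 Bond=171.6556
(1,0): Delta=-1.0000 Bond=211.5849
(1,1): Delta=-0.6057 Bond=159.3426
V0=62.2291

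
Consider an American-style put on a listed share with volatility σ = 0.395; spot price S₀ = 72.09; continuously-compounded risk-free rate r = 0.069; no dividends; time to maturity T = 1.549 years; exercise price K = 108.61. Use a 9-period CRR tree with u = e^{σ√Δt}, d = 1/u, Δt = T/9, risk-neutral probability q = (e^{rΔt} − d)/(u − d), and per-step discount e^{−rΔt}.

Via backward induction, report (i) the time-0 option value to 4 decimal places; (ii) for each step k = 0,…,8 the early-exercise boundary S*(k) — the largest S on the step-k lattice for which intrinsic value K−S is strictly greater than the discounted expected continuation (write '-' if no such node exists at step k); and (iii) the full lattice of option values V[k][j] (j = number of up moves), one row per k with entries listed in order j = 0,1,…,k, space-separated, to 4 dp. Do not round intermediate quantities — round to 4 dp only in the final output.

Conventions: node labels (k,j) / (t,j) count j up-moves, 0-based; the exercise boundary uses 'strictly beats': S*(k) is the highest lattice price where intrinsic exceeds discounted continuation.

price = 37.0511
boundary = - 61.1937 51.9444 61.1937 72.0900 61.1937 72.0900 61.1937 72.0900
tree:
37.0511
47.4163 27.3874
56.6656 36.6402 18.6236
64.5169 47.4163 26.5482 11.0014
71.1815 56.6656 36.5200 17.0318 5.1246
76.8388 64.5169 47.4163 25.4779 8.8400 1.4641
81.6409 71.1815 56.6656 36.5200 14.8457 2.9362 0.0000
85.7173 76.8388 64.5169 47.4163 23.9914 5.8885 0.0000 0.0000
89.1775 81.6409 71.1815 56.6656 36.5200 11.8093 0.0000 0.0000 0.0000
92.1147 85.7173 76.8388 64.5169 47.4163 23.6835 0.0000 0.0000 0.0000 0.0000

Δt=0.17211  u=1.17806  d=0.84885  q=0.49541  discount=0.98819
step 9 (expiry): payoffs max(K−S,0) = 92.1147 85.7173 76.8388 64.5169 47.4163 23.6835 0.0000 0.0000 0.0000 0.0000
step 8: (k=8,j=0): S=19.4325, K−S=89.1775, hold=87.8953 ⇒ V=89.1775 exercise | (k=8,j=1): S=26.9691, K−S=81.6409, hold=80.3587 ⇒ V=81.6409 exercise | (k=8,j=2): S=37.4285, K−S=71.1815, hold=69.8993 ⇒ V=71.1815 exercise | (k=8,j=3): S=51.9444, K−S=56.6656, hold=55.3834 ⇒ V=56.6656 exercise | (k=8,j=4): S=72.0900, K−S=36.5200, hold=35.2378 ⇒ V=36.5200 exercise | (k=8,j=5): S=100.0487, K−S=8.5613, hold=11.8093 ⇒ V=11.8093 continue | (k=8,j=6): S=138.8506, K−S=0.0000, hold=0.0000 ⇒ V=0.0000 continue | (k=8,j=7): S=192.7011, K−S=0.0000, hold=0.0000 ⇒ V=0.0000 continue | (k=8,j=8): S=267.4364, K−S=0.0000, hold=0.0000 ⇒ V=0.0000 continue  boundary S*=72.0900
step 7: (k=7,j=0): S=22.8927, K−S=85.7173, hold=84.4351 ⇒ V=85.7173 exercise | (k=7,j=1): S=31.7712, K−S=76.8388, hold=75.5566 ⇒ V=76.8388 exercise | (k=7,j=2): S=44.0931, K−S=64.5169, hold=63.2347 ⇒ V=64.5169 exercise | (k=7,j=3): S=61.1937, K−S=47.4163, hold=46.1341 ⇒ V=47.4163 exercise | (k=7,j=4): S=84.9265, K−S=23.6835, hold=23.9914 ⇒ V=23.9914 continue | (k=7,j=5): S=117.8636, K−S=0.0000, hold=5.8885 ⇒ V=5.8885 continue | (k=7,j=6): S=163.5746, K−S=0.0000, hold=0.0000 ⇒ V=0.0000 continue | (k=7,j=7): S=227.0138, K−S=0.0000, hold=0.0000 ⇒ V=0.0000 continue  boundary S*=61.1937
step 6: (k=6,j=0): S=26.9691, K−S=81.6409, hold=80.3587 ⇒ V=81.6409 exercise | (k=6,j=1): S=37.4285, K−S=71.1815, hold=69.8993 ⇒ V=71.1815 exercise | (k=6,j=2): S=51.9444, K−S=56.6656, hold=55.3834 ⇒ V=56.6656 exercise | (k=6,j=3): S=72.0900, K−S=36.5200, hold=35.3886 ⇒ V=36.5200 exercise | (k=6,j=4): S=100.0487, K−S=8.5613, hold=14.8457 ⇒ V=14.8457 continue | (k=6,j=5): S=138.8506, K−S=0.0000, hold=2.9362 ⇒ V=2.9362 continue | (k=6,j=6): S=192.7011, K−S=0.0000, hold=0.0000 ⇒ V=0.0000 continue  boundary S*=72.0900
step 5: (k=5,j=0): S=31.7712, K−S=76.8388, hold=75.5566 ⇒ V=76.8388 exercise | (k=5,j=1): S=44.0931, K−S=64.5169, hold=63.2347 ⇒ V=64.5169 exercise | (k=5,j=2): S=61.1937, K−S=47.4163, hold=46.1341 ⇒ V=47.4163 exercise | (k=5,j=3): S=84.9265, K−S=23.6835, hold=25.4779 ⇒ V=25.4779 continue | (k=5,j=4): S=117.8636, K−S=0.0000, hold=8.8400 ⇒ V=8.8400 continue | (k=5,j=5): S=163.5746, K−S=0.0000, hold=1.4641 ⇒ V=1.4641 continue  boundary S*=61.1937
step 4: (k=4,j=0): S=37.4285, K−S=71.1815, hold=69.8993 ⇒ V=71.1815 exercise | (k=4,j=1): S=51.9444, K−S=56.6656, hold=55.3834 ⇒ V=56.6656 exercise | (k=4,j=2): S=72.0900, K−S=36.5200, hold=36.1163 ⇒ V=36.5200 exercise | (k=4,j=3): S=100.0487, K−S=8.5613, hold=17.0318 ⇒ V=17.0318 continue | (k=4,j=4): S=138.8506, K−S=0.0000, hold=5.1246 ⇒ V=5.1246 continue  boundary S*=72.0900
step 3: (k=3,j=0): S=44.0931, K−S=64.5169, hold=63.2347 ⇒ V=64.5169 exercise | (k=3,j=1): S=61.1937, K−S=47.4163, hold=46.1341 ⇒ V=47.4163 exercise | (k=3,j=2): S=84.9265, K−S=23.6835, hold=26.5482 ⇒ V=26.5482 continue | (k=3,j=3): S=117.8636, K−S=0.0000, hold=11.0014 ⇒ V=11.0014 continue  boundary S*=61.1937
step 2: (k=2,j=0): S=51.9444, K−S=56.6656, hold=55.3834 ⇒ V=56.6656 exercise | (k=2,j=1): S=72.0900, K−S=36.5200, hold=36.6402 ⇒ V=36.6402 continue | (k=2,j=2): S=100.0487, K−S=8.5613, hold=18.6236 ⇒ V=18.6236 continue  boundary S*=51.9444
step 1: (k=1,j=0): S=61.1937, K−S=47.4163, hold=46.1930 ⇒ V=47.4163 exercise | (k=1,j=1): S=84.9265, K−S=23.6835, hold=27.3874 ⇒ V=27.3874 continue  boundary S*=61.1937
step 0: (k=0,j=0): S=72.0900, K−S=36.5200, hold=37.0511 ⇒ V=37.0511 continue  boundary S*=-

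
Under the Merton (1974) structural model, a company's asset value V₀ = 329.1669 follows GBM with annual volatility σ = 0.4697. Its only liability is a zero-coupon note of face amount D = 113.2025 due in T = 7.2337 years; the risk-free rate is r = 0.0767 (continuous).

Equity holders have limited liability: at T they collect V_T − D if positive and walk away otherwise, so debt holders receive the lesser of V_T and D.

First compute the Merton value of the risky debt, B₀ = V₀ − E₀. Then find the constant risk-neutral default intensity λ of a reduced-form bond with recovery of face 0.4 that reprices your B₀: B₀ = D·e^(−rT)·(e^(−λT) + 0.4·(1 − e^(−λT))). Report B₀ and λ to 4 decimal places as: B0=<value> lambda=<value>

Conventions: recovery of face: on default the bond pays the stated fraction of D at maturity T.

Equity is a call on the firm's assets struck at D = 113.2025:
d₁ = [ln(V₀/D) + (r + σ²/2)T] / (σ√T)
   = [ln(329.1669/113.2025) + (0.0767 + 0.5·0.4697²)·7.2337] / (0.4697·√7.2337)
   = [1.067387 + 1.352767] / 1.263283 = 1.915765
d₂ = d₁ − σ√T = 1.915765 − 1.263283 = 0.652481
N(d₁) = 0.972302,  N(d₂) = 0.742955,  e^(−rT) = 0.574173
E₀ = V₀·N(d₁) − D·e^(−rT)·N(d₂)
   = 329.1669·0.972302 − 113.2025·0.574173·0.742955 = 271.759374
B₀ = V₀ − E₀ = 329.1669 − 271.759374 = 57.407526
e^(−λT) = (B₀·e^(rT)/D − 0.4)/(1 − 0.4) = (57.4075·1.741636/113.2025 − 0.4)/0.6 = 0.80537028
λ = −ln(0.80537028)/7.2337 = 0.029923

B0=57.4075 lambda=0.0299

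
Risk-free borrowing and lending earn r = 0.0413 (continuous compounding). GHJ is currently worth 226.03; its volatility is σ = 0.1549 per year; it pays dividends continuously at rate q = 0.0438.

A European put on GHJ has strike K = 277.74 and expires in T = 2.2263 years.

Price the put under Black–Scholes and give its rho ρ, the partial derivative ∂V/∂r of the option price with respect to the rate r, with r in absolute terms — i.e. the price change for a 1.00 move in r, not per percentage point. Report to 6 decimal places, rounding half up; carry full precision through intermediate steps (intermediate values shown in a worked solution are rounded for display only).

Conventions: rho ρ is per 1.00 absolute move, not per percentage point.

σ√T = 0.1549·√2.2263 = 0.231123
d₁ = (ln(S/K) + (r−q+σ²/2)T) / (σ√T) = (ln(226.03/277.74) + (0.0413−0.0438+0.1549²/2)·2.2263) / 0.231123 = (-0.206018 + 0.021143) / 0.231123 = -0.799896
d₂ = d₁ − σ√T = -0.799896 − 0.231123 = -1.031020
e^{−rT} = 0.912154
e^{−qT} = 0.907092
N(−d₁) = 0.788115,  N(−d₂) = 0.848734
Put price V = K·e^{−rT}·N(−d₂) − S·e^{−qT}·N(−d₁) = 215.019769 − 161.587054 = 53.432716
ρ = −K·T·e^{−rT}·N(−d₂) = -478.698513

price = 53.432716
ρ = -478.698513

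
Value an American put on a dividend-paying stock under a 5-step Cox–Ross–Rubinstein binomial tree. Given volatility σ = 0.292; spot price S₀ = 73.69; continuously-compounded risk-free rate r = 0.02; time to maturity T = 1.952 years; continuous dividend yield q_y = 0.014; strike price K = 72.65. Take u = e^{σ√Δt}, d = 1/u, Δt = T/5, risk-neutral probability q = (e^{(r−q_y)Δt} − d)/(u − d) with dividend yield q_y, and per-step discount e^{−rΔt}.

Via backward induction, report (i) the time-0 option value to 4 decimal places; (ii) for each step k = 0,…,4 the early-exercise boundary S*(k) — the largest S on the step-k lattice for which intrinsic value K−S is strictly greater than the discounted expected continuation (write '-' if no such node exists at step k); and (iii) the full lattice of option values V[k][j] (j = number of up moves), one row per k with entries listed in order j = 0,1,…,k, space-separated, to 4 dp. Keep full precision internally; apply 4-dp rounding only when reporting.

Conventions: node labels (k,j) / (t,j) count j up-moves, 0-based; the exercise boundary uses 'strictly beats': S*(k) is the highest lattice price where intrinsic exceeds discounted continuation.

price = 11.2673
boundary = - - - 42.6286 51.1607
tree:
11.2673
16.2329 5.6509
22.5737 9.0924 1.7217
30.0214 14.2465 3.2187 0.0000
37.1307 21.4893 6.0173 0.0000 0.0000
43.0543 30.0214 11.2494 0.0000 0.0000 0.0000

Δt=0.39040  u=1.20015  d=0.83323  q=0.46091  discount=0.99222
step 5 (expiry): payoffs max(K−S,0) = 43.0543 30.0214 11.2494 0.0000 0.0000 0.0000
step 4: (k=4,j=0): S=35.5193, K−S=37.1307, hold=36.7592 ⇒ V=37.1307 exercise | (k=4,j=1): S=51.1607, K−S=21.4893, hold=21.2031 ⇒ V=21.4893 exercise | (k=4,j=2): S=73.6900, K−S=0.0000, hold=6.0173 ⇒ V=6.0173 continue | (k=4,j=3): S=106.1403, K−S=0.0000, hold=0.0000 ⇒ V=0.0000 continue | (k=4,j=4): S=152.8805, K−S=0.0000, hold=0.0000 ⇒ V=0.0000 continue  boundary S*=51.1607
step 3: (k=3,j=0): S=42.6286, K−S=30.0214, hold=29.6887 ⇒ V=30.0214 exercise | (k=3,j=1): S=61.4006, K−S=11.2494, hold=14.2465 ⇒ V=14.2465 continue | (k=3,j=2): S=88.4391, K−S=0.0000, hold=3.2187 ⇒ V=3.2187 continue | (k=3,j=3): S=127.3844, K−S=0.0000, hold=0.0000 ⇒ V=0.0000 continue  boundary S*=42.6286
step 2: (k=2,j=0): S=51.1607, K−S=21.4893, hold=22.5737 ⇒ V=22.5737 continue | (k=2,j=1): S=73.6900, K−S=0.0000, hold=9.0924 ⇒ V=9.0924 continue | (k=2,j=2): S=106.1403, K−S=0.0000, hold=1.7217 ⇒ V=1.7217 continue  boundary S*=-
step 1: (k=1,j=0): S=61.4006, K−S=11.2494, hold=16.2329 ⇒ V=16.2329 continue | (k=1,j=1): S=88.4391, K−S=0.0000, hold=5.6509 ⇒ V=5.6509 continue  boundary S*=-
step 0: (k=0,j=0): S=73.6900, K−S=0.0000, hold=11.2673 ⇒ V=11.2673 continue  boundary S*=-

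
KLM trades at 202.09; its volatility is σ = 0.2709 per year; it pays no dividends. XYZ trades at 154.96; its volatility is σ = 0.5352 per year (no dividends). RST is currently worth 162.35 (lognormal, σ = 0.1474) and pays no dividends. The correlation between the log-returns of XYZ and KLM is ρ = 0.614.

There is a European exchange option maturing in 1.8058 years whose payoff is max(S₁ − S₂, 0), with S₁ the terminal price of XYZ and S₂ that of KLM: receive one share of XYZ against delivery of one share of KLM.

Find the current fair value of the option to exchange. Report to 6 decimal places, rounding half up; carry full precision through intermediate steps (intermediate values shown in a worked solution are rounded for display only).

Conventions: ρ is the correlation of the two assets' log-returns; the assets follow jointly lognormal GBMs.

σ_eff = √(σ₁² + σ₂² − 2ρσ₁σ₂) = √(0.5352² + 0.2709² − 2·0.614·0.5352·0.2709) = 0.426361
d₁ = (ln(S₁/S₂) + (q₂ − q₁ + σ_eff²/2)T) / (σ_eff√T) = (ln(154.96/202.09) + (0.0 − 0.0 + 0.090892)·1.8058) / 0.572944 = -0.177005
d₂ = d₁ − σ_eff√T = -0.177005 − 0.572944 = -0.749949
N(d₁) = 0.429752,  N(d₂) = 0.226643
V = S₁·e^{−q₁T}·N(d₁) − S₂·e^{−q₂T}·N(d₂) = 66.594411 − 45.802246 = 20.792164
Key observation: the rate r is irrelevant here: denominating values in KLM turns the exchange into a ratio option on S₁/S₂, and discounting at r drops out.

exchange price = 20.792164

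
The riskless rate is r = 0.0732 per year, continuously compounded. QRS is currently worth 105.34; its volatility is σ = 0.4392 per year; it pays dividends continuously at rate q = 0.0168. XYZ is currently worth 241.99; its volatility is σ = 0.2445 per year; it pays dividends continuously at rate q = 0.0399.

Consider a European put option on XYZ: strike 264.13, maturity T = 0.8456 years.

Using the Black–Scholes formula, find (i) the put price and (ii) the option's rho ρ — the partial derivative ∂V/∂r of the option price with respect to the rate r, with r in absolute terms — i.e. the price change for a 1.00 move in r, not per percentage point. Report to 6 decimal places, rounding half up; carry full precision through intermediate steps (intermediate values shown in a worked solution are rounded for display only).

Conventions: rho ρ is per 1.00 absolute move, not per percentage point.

price = 29.484467
ρ = -135.779768

σ√T = 0.2445·√0.8456 = 0.224834
d₁ = (ln(S/K) + (r−q+σ²/2)T) / (σ√T) = (ln(241.99/264.13) + (0.0732−0.0399+0.2445²/2)·0.8456) / 0.224834 = (-0.087545 + 0.053434) / 0.224834 = -0.151719
d₂ = d₁ − σ√T = -0.151719 − 0.224834 = -0.376552
e^{−rT} = 0.939979
e^{−qT} = 0.966823
N(−d₁) = 0.560296,  N(−d₂) = 0.646747
Put price V = K·e^{−rT}·N(−d₂) − S·e^{−qT}·N(−d₁) = 160.572101 − 131.087634 = 29.484467
ρ = −K·T·e^{−rT}·N(−d₂) = -135.779768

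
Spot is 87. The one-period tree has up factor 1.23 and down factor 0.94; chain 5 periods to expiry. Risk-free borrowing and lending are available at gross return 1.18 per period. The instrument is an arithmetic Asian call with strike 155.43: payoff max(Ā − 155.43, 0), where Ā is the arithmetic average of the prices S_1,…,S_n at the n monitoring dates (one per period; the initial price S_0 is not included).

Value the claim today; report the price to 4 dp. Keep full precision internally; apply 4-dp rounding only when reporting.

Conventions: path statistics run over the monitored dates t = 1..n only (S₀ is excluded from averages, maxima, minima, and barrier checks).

price = 2.3573

No-arbitrage gives p* = (R−d)/(u−d) = 0.8276: enumerate every path, weight its payoff by its p*-probability, and discount by R^5.
Enumerate all 2^5 = 32 price paths (U = up ×1.23, D = down ×0.94); each path with k up-moves has probability p*^k·(1−p*)^(5−k).
DDDDD: Ā=72.5378, payoff=0.0000, prob=0.000152
UDDDD: Ā=94.9164, payoff=0.0000, prob=0.000731
DUDDD: Ā=89.8704, payoff=0.0000, prob=0.000731
UUDDD: Ā=117.5964, payoff=0.0000, prob=0.003510
DDUDD: Ā=85.1272, payoff=0.0000, prob=0.000731
UDUDD: Ā=111.3898, payoff=0.0000, prob=0.003510
DUUDD: Ā=106.3438, payoff=0.0000, prob=0.003510
UUUDD: Ā=139.1520, payoff=0.0000, prob=0.016849
DDDUD: Ā=80.6685, payoff=0.0000, prob=0.000731
UDDUD: Ā=105.5557, payoff=0.0000, prob=0.003510
DUDUD: Ā=100.5097, payoff=0.0000, prob=0.003510
UUDUD: Ā=131.5180, payoff=0.0000, prob=0.016849
DDUUD: Ā=95.7664, payoff=0.0000, prob=0.003510
UDUUD: Ā=125.3114, payoff=0.0000, prob=0.016849
DUUUD: Ā=120.2654, payoff=0.0000, prob=0.016849
UUUUD: Ā=157.3685, payoff=1.9385, prob=0.080877
DDDDU: Ā=76.4774, payoff=0.0000, prob=0.000731
UDDDU: Ā=100.0715, payoff=0.0000, prob=0.003510
DUDDU: Ā=95.0255, payoff=0.0000, prob=0.003510
UUDDU: Ā=124.3419, payoff=0.0000, prob=0.016849
DDUDU: Ā=90.2823, payoff=0.0000, prob=0.003510
UDUDU: Ā=118.1353, payoff=0.0000, prob=0.016849
DUUDU: Ā=113.0893, payoff=0.0000, prob=0.016849
UUUDU: Ā=147.9786, payoff=0.0000, prob=0.080877
DDDUU: Ā=85.8236, payoff=0.0000, prob=0.003510
UDDUU: Ā=112.3011, payoff=0.0000, prob=0.016849
DUDUU: Ā=107.2551, payoff=0.0000, prob=0.016849
UUDUU: Ā=140.3445, payoff=0.0000, prob=0.080877
DDUUU: Ā=102.5119, payoff=0.0000, prob=0.016849
UDUUU: Ā=134.1379, payoff=0.0000, prob=0.080877
DUUUU: Ā=129.0919, payoff=0.0000, prob=0.080877
UUUUU: Ā=168.9181, payoff=13.4881, prob=0.388210
Price = Σ prob·payoff / R^5 = 5.393007 / 2.287758 = 2.3573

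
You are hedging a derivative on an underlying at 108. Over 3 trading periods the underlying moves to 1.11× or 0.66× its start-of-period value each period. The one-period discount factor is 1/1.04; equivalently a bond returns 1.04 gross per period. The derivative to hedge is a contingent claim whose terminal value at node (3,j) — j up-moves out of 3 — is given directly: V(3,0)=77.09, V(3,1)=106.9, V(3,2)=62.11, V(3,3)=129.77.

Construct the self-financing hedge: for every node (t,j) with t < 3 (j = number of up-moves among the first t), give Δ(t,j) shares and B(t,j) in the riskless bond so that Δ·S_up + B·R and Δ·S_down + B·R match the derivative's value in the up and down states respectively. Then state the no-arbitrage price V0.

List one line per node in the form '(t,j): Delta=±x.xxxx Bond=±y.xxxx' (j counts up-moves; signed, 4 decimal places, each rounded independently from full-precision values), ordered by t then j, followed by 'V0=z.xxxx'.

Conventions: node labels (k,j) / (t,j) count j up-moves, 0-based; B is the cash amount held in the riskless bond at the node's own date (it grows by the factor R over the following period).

The replicating-portfolio and risk-neutral prices coincide; use p* = (1.04−0.66)/(1.11−0.66) = 0.8444 for the latter.
Payoffs at expiry: V(3,0)=77.0900, V(3,1)=106.9000, V(3,2)=62.1100, V(3,3)=129.7700
  t=2,j=0: stock 47.0448 → up 52.2197 (V=106.9000), down 31.0496 (V=77.0900). Price 98.3297; hedge Δ=1.4081, bond B=32.0853.
  t=2,j=1: stock 79.1208 → up 87.8241 (V=62.1100), down 52.2197 (V=106.9000). Price 66.4205; hedge Δ=-1.2580, bond B=165.9538.
  t=2,j=2: stock 133.0668 → up 147.7041 (V=129.7700), down 87.8241 (V=62.1100). Price 114.6588; hedge Δ=1.1299, bond B=-35.6968.
  t=1,j=0: stock 71.2800 → up 79.1208 (V=66.4205), down 47.0448 (V=98.3297). Price 68.6386; hedge Δ=-0.9948, bond B=139.5479.
  t=1,j=1: stock 119.8800 → up 133.0668 (V=114.6588), down 79.1208 (V=66.4205). Price 103.0337; hedge Δ=0.8942, bond B=-4.1624.
  t=0,j=0: stock 108.0000 → up 119.8800 (V=103.0337), down 71.2800 (V=68.6386). Price 93.9263; hedge Δ=0.7077, bond B=17.4928.
Verification: the root portfolio costs Δ(0,0)·S0 + B(0,0) = 93.9263, matching V0.

(0,0): Delta=0.7077 Bond=17.4928
(1,0): Delta=-0.9948 Bond=139.5479
(1,1): Delta=0.8942 Bond=-4.1624
(2,0): Delta=1.4081 Bond=32.0853
(2,1): Delta=-1.2580 Bond=165.9538
(2,2): Delta=1.1299 Bond=-35.6968
V0=93.9263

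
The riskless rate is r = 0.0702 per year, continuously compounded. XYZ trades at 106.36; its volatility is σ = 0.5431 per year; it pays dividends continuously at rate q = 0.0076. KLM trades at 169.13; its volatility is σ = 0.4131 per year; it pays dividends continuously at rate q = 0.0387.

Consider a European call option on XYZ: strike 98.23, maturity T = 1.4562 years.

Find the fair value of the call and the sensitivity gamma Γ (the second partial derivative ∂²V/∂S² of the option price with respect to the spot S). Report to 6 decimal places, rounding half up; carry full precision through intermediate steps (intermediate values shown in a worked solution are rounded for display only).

σ√T = 0.5431·√1.4562 = 0.655376
d₁ = (ln(S/K) + (r−q+σ²/2)T) / (σ√T) = (ln(106.36/98.23) + (0.0702−0.0076+0.5431²/2)·1.4562) / 0.655376 = (0.079518 + 0.305917) / 0.655376 = 0.588113
d₂ = d₁ − σ√T = 0.588113 − 0.655376 = -0.067263
e^{−rT} = 0.902826
e^{−qT} = 0.988994
N(d₁) = 0.721772,  N(d₂) = 0.473186
Call price V = S·e^{−qT}·N(d₁) − K·e^{−rT}·N(d₂) = 75.922717 − 41.964329 = 33.958389
φ(d₁) = (1/√(2π))·e^{−d₁²/2} = 0.335586
Γ = e^{−qT}·φ(d₁) / (S·σ·√T) = 0.004761

price = 33.958389
Γ = 0.004761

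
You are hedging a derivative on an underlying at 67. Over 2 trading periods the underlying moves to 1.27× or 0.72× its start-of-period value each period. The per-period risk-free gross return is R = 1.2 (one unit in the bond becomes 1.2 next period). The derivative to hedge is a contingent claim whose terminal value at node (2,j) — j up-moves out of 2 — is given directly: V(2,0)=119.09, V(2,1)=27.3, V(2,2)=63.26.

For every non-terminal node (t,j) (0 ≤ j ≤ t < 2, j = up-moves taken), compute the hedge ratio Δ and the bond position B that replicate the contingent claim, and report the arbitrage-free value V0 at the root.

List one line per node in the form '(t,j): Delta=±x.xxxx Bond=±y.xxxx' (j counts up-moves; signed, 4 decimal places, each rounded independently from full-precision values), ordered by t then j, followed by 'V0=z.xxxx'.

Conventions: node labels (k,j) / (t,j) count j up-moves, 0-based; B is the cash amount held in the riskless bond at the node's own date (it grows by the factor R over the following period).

Arbitrage-free pricing uses the up-move probability p* = (R−d)/(u−d) = 0.8727, discounting each step at R = 1.2.
Payoffs at expiry: V(2,0)=119.0900, V(2,1)=27.3000, V(2,2)=63.2600
Node (1,0) S=48.2400: V=(p*·27.3000+(1−p*)·119.0900)/1.2=32.4853; Δ=(27.3000−119.0900)/(61.2648−34.7328)=-3.4596; B=V−Δ·S=199.3762
Node (1,1) S=85.0900: V=(p*·63.2600+(1−p*)·27.3000)/1.2=48.9027; Δ=(63.2600−27.3000)/(108.0643−61.2648)=0.7684; B=V−Δ·S=-16.4791
Node (0,0) S=67.0000: V=(p*·48.9027+(1−p*)·32.4853)/1.2=39.0110; Δ=(48.9027−32.4853)/(85.0900−48.2400)=0.4455; B=V−Δ·S=9.1612
Sanity check at the root: Δ(0,0)·S0 + B(0,0) reproduces V0 = 39.0110.

(0,0): Delta=0.4455 Bond=9.1612
(1,0): Delta=-3.4596 Bond=199.3762
(1,1): Delta=0.7684 Bond=-16.4791
V0=39.0110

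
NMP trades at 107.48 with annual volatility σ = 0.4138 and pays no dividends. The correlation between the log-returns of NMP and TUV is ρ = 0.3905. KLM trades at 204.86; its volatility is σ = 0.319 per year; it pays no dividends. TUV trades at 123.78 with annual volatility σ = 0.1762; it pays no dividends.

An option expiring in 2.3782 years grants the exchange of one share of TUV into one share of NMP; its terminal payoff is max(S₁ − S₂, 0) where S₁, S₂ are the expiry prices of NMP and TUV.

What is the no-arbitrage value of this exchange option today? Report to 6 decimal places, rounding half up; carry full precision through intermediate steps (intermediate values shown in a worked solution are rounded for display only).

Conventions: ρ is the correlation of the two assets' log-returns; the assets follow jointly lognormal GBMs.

exchange price = 19.328276

σ_eff = √(σ₁² + σ₂² − 2ρσ₁σ₂) = √(0.4138² + 0.1762² − 2·0.3905·0.4138·0.1762) = 0.381226
d₁ = (ln(S₁/S₂) + (q₂ − q₁ + σ_eff²/2)T) / (σ_eff√T) = (ln(107.48/123.78) + (0.0 − 0.0 + 0.072666)·2.3782) / 0.587904 = 0.053775
d₂ = d₁ − σ_eff√T = 0.053775 − 0.587904 = -0.534129
N(d₁) = 0.521443,  N(d₂) = 0.296626
V = S₁·e^{−q₁T}·N(d₁) − S₂·e^{−q₂T}·N(d₂) = 56.044662 − 36.716385 = 19.328276
Key observation: pricing in TUV-units makes this a unit-strike call on the ratio S₁/S₂ — the risk-free rate cancels and cannot affect the value.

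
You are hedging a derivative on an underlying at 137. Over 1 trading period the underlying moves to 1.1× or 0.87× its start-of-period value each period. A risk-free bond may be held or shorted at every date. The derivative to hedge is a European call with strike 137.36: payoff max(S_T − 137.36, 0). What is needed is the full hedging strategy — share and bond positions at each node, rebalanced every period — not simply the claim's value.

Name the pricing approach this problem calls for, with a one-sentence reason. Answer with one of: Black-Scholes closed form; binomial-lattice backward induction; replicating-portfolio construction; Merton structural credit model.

framework: replicating-portfolio construction

Key observation: the mandate to exhibit the hedge at every date and state singles out the replicating-portfolio construction on the 1-period tree with factors 1.1 and 0.87 from 137.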